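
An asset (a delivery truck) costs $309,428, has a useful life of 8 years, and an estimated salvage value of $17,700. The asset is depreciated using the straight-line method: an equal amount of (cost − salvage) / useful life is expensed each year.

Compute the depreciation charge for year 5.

Depreciable base = $309,428 − $17,700 = $291,728.
Annual expense = $291,728 / 8 = $36,466.

$36,466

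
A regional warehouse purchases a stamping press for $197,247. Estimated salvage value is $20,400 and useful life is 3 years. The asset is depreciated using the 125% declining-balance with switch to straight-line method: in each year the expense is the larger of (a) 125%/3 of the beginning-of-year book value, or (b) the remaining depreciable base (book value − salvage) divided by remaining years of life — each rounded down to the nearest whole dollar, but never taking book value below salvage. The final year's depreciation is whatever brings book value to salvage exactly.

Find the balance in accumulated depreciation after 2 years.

Depreciable base = $197,247 − $20,400 = $176,847.
Year 1: DB = ⌊$197,247 × 125%/3⌋ = $82,186; SL = ⌊$176,847/3⌋ = $58,949 → take DB $82,186. Book value $115,061.
Year 2: DB = ⌊$115,061 × 125%/3⌋ = $47,942; SL = ⌊$94,661/2⌋ = $47,330 → take DB $47,942. Book value $67,119.
Accumulated through year 2 = $197,247 − $67,119 = $130,128.

$130,128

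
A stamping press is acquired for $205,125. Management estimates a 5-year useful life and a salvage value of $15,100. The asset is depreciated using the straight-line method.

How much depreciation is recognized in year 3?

Depreciable base = $205,125 − $15,100 = $190,025.
Annual expense = $190,025 / 5 = $38,005.

$38,005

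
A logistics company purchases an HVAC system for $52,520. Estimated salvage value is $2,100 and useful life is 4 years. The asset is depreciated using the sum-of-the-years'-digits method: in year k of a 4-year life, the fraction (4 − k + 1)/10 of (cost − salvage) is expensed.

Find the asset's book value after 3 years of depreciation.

$7,142

Depreciable base = $52,520 − $2,100 = $50,420.
Sum of the years' digits = 4+3+2+1 = 10.
Year 1: $50,420 × 4/10 = $20,168. Book value $32,352.
Year 2: $50,420 × 3/10 = $15,126. Book value $17,226.
Year 3: $50,420 × 2/10 = $10,084. Book value $7,142.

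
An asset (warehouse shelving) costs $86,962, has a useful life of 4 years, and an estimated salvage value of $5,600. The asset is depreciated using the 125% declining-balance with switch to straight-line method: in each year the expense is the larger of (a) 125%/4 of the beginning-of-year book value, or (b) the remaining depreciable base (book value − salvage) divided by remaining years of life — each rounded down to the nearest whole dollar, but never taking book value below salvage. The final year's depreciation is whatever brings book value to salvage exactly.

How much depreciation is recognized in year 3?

$17,752

Depreciable base = $86,962 − $5,600 = $81,362.
Year 1: DB = ⌊$86,962 × 125%/4⌋ = $27,175; SL = ⌊$81,362/4⌋ = $20,340 → take DB $27,175. Book value $59,787.
Year 2: DB = ⌊$59,787 × 125%/4⌋ = $18,683; SL = ⌊$54,187/3⌋ = $18,062 → take DB $18,683. Book value $41,104.
Year 3: DB = ⌊$41,104 × 125%/4⌋ = $12,845; SL = ⌊$35,504/2⌋ = $17,752 → take SL $17,752. Book value $23,352.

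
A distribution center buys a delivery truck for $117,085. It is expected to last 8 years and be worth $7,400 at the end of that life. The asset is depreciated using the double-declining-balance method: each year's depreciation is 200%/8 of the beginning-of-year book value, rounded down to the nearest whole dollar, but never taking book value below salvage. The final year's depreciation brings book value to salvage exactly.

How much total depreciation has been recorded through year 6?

$96,245

Depreciable base = $117,085 − $7,400 = $109,685.
Year 1: ⌊$117,085 × 200%/8⌋ = $29,271. Book value $87,814.
Year 2: ⌊$87,814 × 200%/8⌋ = $21,953. Book value $65,861.
Year 3: ⌊$65,861 × 200%/8⌋ = $16,465. Book value $49,396.
Year 4: ⌊$49,396 × 200%/8⌋ = $12,349. Book value $37,047.
Year 5: ⌊$37,047 × 200%/8⌋ = $9,261. Book value $27,786.
Year 6: ⌊$27,786 × 200%/8⌋ = $6,946. Book value $20,840.
Accumulated through year 6 = $117,085 − $20,840 = $96,245.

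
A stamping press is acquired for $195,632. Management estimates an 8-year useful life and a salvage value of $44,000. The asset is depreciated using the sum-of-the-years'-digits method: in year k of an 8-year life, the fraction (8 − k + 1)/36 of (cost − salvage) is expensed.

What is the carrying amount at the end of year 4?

$86,120

Depreciable base = $195,632 − $44,000 = $151,632.
Sum of the years' digits = 8+7+6+5+4+3+2+1 = 36.
Year 1: $151,632 × 8/36 = $33,696. Book value $161,936.
Year 2: $151,632 × 7/36 = $29,484. Book value $132,452.
Year 3: $151,632 × 6/36 = $25,272. Book value $107,180.
Year 4: $151,632 × 5/36 = $21,060. Book value $86,120.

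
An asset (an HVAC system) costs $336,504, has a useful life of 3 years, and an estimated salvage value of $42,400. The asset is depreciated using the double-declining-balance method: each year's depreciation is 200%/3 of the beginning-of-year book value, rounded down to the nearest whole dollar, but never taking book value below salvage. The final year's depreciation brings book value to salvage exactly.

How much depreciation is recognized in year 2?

Depreciable base = $336,504 − $42,400 = $294,104.
Year 1: ⌊$336,504 × 200%/3⌋ = $224,336. Book value $112,168.
Year 2: ⌊$112,168 × 200%/3⌋ = $74,778, capped at $69,768. Book value $42,400.

$69,768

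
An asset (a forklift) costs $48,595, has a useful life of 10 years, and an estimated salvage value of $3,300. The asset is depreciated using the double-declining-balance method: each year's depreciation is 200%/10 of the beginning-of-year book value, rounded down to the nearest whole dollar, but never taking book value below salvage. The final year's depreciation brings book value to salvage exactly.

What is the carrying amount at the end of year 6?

$12,740

Depreciable base = $48,595 − $3,300 = $45,295.
Year 1: ⌊$48,595 × 200%/10⌋ = $9,719. Book value $38,876.
Year 2: ⌊$38,876 × 200%/10⌋ = $7,775. Book value $31,101.
Year 3: ⌊$31,101 × 200%/10⌋ = $6,220. Book value $24,881.
Year 4: ⌊$24,881 × 200%/10⌋ = $4,976. Book value $19,905.
Year 5: ⌊$19,905 × 200%/10⌋ = $3,981. Book value $15,924.
Year 6: ⌊$15,924 × 200%/10⌋ = $3,184. Book value $12,740.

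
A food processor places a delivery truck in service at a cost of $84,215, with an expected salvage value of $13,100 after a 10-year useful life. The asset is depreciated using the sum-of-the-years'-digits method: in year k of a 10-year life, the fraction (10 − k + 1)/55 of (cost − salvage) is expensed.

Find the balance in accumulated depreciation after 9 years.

$69,822

Depreciable base = $84,215 − $13,100 = $71,115.
Sum of the years' digits = 10+9+8+7+6+5+4+3+2+1 = 55.
Year 1: $71,115 × 10/55 = $12,930. Book value $71,285.
Year 2: $71,115 × 9/55 = $11,637. Book value $59,648.
Year 3: $71,115 × 8/55 = $10,344. Book value $49,304.
Year 4: $71,115 × 7/55 = $9,051. Book value $40,253.
Year 5: $71,115 × 6/55 = $7,758. Book value $32,495.
Year 6: $71,115 × 5/55 = $6,465. Book value $26,030.
Year 7: $71,115 × 4/55 = $5,172. Book value $20,858.
Year 8: $71,115 × 3/55 = $3,879. Book value $16,979.
Year 9: $71,115 × 2/55 = $2,586. Book value $14,393.
Accumulated through year 9 = $84,215 − $14,393 = $69,822.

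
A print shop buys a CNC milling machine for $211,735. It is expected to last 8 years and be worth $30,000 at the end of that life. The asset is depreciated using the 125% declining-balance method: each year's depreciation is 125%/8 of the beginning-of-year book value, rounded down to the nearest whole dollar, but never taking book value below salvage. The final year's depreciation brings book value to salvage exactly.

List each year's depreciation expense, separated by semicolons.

$33,083; $27,914; $23,552; $19,872; $16,767; $14,147; $11,937; $34,463

Depreciable base = $211,735 − $30,000 = $181,735.
Year 1: ⌊$211,735 × 125%/8⌋ = $33,083. Book value $178,652.
Year 2: ⌊$178,652 × 125%/8⌋ = $27,914. Book value $150,738.
Year 3: ⌊$150,738 × 125%/8⌋ = $23,552. Book value $127,186.
Year 4: ⌊$127,186 × 125%/8⌋ = $19,872. Book value $107,314.
Year 5: ⌊$107,314 × 125%/8⌋ = $16,767. Book value $90,547.
Year 6: ⌊$90,547 × 125%/8⌋ = $14,147. Book value $76,400.
Year 7: ⌊$76,400 × 125%/8⌋ = $11,937. Book value $64,463.
Year 8 (final): $64,463 − $30,000 = $34,463. Book value $30,000.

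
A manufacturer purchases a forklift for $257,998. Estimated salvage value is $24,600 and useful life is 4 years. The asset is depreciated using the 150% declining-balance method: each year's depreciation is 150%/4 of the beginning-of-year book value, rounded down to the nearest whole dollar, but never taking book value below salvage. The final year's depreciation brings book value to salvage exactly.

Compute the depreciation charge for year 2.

Depreciable base = $257,998 − $24,600 = $233,398.
Year 1: ⌊$257,998 × 150%/4⌋ = $96,749. Book value $161,249.
Year 2: ⌊$161,249 × 150%/4⌋ = $60,468. Book value $100,781.

$60,468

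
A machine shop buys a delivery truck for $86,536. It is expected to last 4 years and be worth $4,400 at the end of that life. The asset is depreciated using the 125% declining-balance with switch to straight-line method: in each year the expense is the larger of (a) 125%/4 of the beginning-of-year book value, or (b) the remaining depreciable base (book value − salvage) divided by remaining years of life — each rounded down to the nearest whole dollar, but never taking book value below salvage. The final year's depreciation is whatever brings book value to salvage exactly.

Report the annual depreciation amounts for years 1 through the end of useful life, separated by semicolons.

$27,042; $18,591; $18,251; $18,252

Depreciable base = $86,536 − $4,400 = $82,136.
Year 1: DB = ⌊$86,536 × 125%/4⌋ = $27,042; SL = ⌊$82,136/4⌋ = $20,534 → take DB $27,042. Book value $59,494.
Year 2: DB = ⌊$59,494 × 125%/4⌋ = $18,591; SL = ⌊$55,094/3⌋ = $18,364 → take DB $18,591. Book value $40,903.
Year 3: DB = ⌊$40,903 × 125%/4⌋ = $12,782; SL = ⌊$36,503/2⌋ = $18,251 → take SL $18,251. Book value $22,652.
Year 4 (final): $22,652 − $4,400 = $18,252. Book value $4,400.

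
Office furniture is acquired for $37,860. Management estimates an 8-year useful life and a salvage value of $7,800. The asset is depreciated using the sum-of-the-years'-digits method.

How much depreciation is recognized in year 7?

Depreciable base = $37,860 − $7,800 = $30,060.
Sum of the years' digits = 8+7+6+5+4+3+2+1 = 36.
Year 1: $30,060 × 8/36 = $6,680. Book value $31,180.
Year 2: $30,060 × 7/36 = $5,845. Book value $25,335.
Year 3: $30,060 × 6/36 = $5,010. Book value $20,325.
Year 4: $30,060 × 5/36 = $4,175. Book value $16,150.
Year 5: $30,060 × 4/36 = $3,340. Book value $12,810.
Year 6: $30,060 × 3/36 = $2,505. Book value $10,305.
Year 7: $30,060 × 2/36 = $1,670. Book value $8,635.

$1,670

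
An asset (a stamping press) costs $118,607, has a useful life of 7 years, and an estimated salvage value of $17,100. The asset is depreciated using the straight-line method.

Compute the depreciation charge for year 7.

Depreciable base = $118,607 − $17,100 = $101,507.
Annual expense = $101,507 / 7 = $14,501.

$14,501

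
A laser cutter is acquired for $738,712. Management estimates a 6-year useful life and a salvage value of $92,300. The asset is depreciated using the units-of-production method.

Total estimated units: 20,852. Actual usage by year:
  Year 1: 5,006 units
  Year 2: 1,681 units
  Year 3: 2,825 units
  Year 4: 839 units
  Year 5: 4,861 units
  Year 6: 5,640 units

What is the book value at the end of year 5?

Depreciable base = $738,712 − $92,300 = $646,412.
Rate = $646,412 / 20,852 units = $31 per unit.
Year 1: 5,006 × $31 = $155,186. Book value $583,526.
Year 2: 1,681 × $31 = $52,111. Book value $531,415.
Year 3: 2,825 × $31 = $87,575. Book value $443,840.
Year 4: 839 × $31 = $26,009. Book value $417,831.
Year 5: 4,861 × $31 = $150,691. Book value $267,140.

$267,140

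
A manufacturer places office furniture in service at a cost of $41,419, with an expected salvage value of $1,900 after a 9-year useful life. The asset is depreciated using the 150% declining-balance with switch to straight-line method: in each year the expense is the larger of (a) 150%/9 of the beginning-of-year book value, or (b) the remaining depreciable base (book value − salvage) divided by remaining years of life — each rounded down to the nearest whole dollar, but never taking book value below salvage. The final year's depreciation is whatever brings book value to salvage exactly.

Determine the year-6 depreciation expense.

Depreciable base = $41,419 − $1,900 = $39,519.
Year 1: DB = ⌊$41,419 × 150%/9⌋ = $6,903; SL = ⌊$39,519/9⌋ = $4,391 → take DB $6,903. Book value $34,516.
Year 2: DB = ⌊$34,516 × 150%/9⌋ = $5,752; SL = ⌊$32,616/8⌋ = $4,077 → take DB $5,752. Book value $28,764.
Year 3: DB = ⌊$28,764 × 150%/9⌋ = $4,794; SL = ⌊$26,864/7⌋ = $3,837 → take DB $4,794. Book value $23,970.
Year 4: DB = ⌊$23,970 × 150%/9⌋ = $3,995; SL = ⌊$22,070/6⌋ = $3,678 → take DB $3,995. Book value $19,975.
Year 5: DB = ⌊$19,975 × 150%/9⌋ = $3,329; SL = ⌊$18,075/5⌋ = $3,615 → take SL $3,615. Book value $16,360.
Year 6: DB = ⌊$16,360 × 150%/9⌋ = $2,726; SL = ⌊$14,460/4⌋ = $3,615 → take SL $3,615. Book value $12,745.

$3,615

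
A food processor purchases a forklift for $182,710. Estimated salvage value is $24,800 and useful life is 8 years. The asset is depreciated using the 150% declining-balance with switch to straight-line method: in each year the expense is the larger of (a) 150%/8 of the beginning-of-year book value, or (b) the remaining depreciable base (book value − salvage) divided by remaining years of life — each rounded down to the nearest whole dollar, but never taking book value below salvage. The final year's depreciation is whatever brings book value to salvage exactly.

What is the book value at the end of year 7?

Depreciable base = $182,710 − $24,800 = $157,910.
Year 1: DB = ⌊$182,710 × 150%/8⌋ = $34,258; SL = ⌊$157,910/8⌋ = $19,738 → take DB $34,258. Book value $148,452.
Year 2: DB = ⌊$148,452 × 150%/8⌋ = $27,834; SL = ⌊$123,652/7⌋ = $17,664 → take DB $27,834. Book value $120,618.
Year 3: DB = ⌊$120,618 × 150%/8⌋ = $22,615; SL = ⌊$95,818/6⌋ = $15,969 → take DB $22,615. Book value $98,003.
Year 4: DB = ⌊$98,003 × 150%/8⌋ = $18,375; SL = ⌊$73,203/5⌋ = $14,640 → take DB $18,375. Book value $79,628.
Year 5: DB = ⌊$79,628 × 150%/8⌋ = $14,930; SL = ⌊$54,828/4⌋ = $13,707 → take DB $14,930. Book value $64,698.
Year 6: DB = ⌊$64,698 × 150%/8⌋ = $12,130; SL = ⌊$39,898/3⌋ = $13,299 → take SL $13,299. Book value $51,399.
Year 7: DB = ⌊$51,399 × 150%/8⌋ = $9,637; SL = ⌊$26,599/2⌋ = $13,299 → take SL $13,299. Book value $38,100.

$38,100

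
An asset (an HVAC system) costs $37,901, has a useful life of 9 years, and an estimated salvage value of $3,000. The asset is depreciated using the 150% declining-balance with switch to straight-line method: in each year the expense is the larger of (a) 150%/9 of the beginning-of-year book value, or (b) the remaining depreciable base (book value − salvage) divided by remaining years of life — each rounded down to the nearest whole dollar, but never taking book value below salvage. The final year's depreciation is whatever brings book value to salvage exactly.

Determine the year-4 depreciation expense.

$3,655

Depreciable base = $37,901 − $3,000 = $34,901.
Year 1: DB = ⌊$37,901 × 150%/9⌋ = $6,316; SL = ⌊$34,901/9⌋ = $3,877 → take DB $6,316. Book value $31,585.
Year 2: DB = ⌊$31,585 × 150%/9⌋ = $5,264; SL = ⌊$28,585/8⌋ = $3,573 → take DB $5,264. Book value $26,321.
Year 3: DB = ⌊$26,321 × 150%/9⌋ = $4,386; SL = ⌊$23,321/7⌋ = $3,331 → take DB $4,386. Book value $21,935.
Year 4: DB = ⌊$21,935 × 150%/9⌋ = $3,655; SL = ⌊$18,935/6⌋ = $3,155 → take DB $3,655. Book value $18,280.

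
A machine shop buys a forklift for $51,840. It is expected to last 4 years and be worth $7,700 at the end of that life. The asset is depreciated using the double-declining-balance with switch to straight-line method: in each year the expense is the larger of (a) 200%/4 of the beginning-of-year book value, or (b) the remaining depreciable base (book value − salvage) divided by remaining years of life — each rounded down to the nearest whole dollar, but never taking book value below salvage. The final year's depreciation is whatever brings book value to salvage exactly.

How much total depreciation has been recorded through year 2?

Depreciable base = $51,840 − $7,700 = $44,140.
Year 1: DB = ⌊$51,840 × 200%/4⌋ = $25,920; SL = ⌊$44,140/4⌋ = $11,035 → take DB $25,920. Book value $25,920.
Year 2: DB = ⌊$25,920 × 200%/4⌋ = $12,960; SL = ⌊$18,220/3⌋ = $6,073 → take DB $12,960. Book value $12,960.
Accumulated through year 2 = $51,840 − $12,960 = $38,880.

$38,880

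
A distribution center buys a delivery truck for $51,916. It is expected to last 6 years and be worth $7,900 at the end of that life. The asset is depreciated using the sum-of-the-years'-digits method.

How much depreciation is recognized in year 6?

Depreciable base = $51,916 − $7,900 = $44,016.
Sum of the years' digits = 6+5+4+3+2+1 = 21.
Year 1: $44,016 × 6/21 = $12,576. Book value $39,340.
Year 2: $44,016 × 5/21 = $10,480. Book value $28,860.
Year 3: $44,016 × 4/21 = $8,384. Book value $20,476.
Year 4: $44,016 × 3/21 = $6,288. Book value $14,188.
Year 5: $44,016 × 2/21 = $4,192. Book value $9,996.
Year 6: $44,016 × 1/21 = $2,096. Book value $7,900.

$2,096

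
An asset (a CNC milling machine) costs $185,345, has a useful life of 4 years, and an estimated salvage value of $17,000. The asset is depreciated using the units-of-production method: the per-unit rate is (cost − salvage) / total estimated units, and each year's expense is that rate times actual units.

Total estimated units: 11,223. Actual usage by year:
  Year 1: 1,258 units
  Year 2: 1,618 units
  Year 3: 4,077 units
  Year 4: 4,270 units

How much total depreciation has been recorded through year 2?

$43,140

Depreciable base = $185,345 − $17,000 = $168,345.
Rate = $168,345 / 11,223 units = $15 per unit.
Year 1: 1,258 × $15 = $18,870. Book value $166,475.
Year 2: 1,618 × $15 = $24,270. Book value $142,205.
Accumulated through year 2 = $185,345 − $142,205 = $43,140.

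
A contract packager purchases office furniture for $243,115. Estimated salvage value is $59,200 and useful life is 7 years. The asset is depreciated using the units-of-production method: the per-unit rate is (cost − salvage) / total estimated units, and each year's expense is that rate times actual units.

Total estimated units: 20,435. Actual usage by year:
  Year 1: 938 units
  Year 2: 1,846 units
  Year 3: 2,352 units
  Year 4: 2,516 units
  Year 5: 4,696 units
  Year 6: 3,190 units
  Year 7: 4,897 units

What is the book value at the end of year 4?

$174,247

Depreciable base = $243,115 − $59,200 = $183,915.
Rate = $183,915 / 20,435 units = $9 per unit.
Year 1: 938 × $9 = $8,442. Book value $234,673.
Year 2: 1,846 × $9 = $16,614. Book value $218,059.
Year 3: 2,352 × $9 = $21,168. Book value $196,891.
Year 4: 2,516 × $9 = $22,644. Book value $174,247.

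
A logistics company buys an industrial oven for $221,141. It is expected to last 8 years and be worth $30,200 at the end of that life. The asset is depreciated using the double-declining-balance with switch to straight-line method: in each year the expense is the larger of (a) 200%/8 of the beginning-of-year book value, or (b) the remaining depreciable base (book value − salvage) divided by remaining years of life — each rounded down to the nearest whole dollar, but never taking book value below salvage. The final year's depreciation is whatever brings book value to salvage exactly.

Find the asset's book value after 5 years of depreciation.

Depreciable base = $221,141 − $30,200 = $190,941.
Year 1: DB = ⌊$221,141 × 200%/8⌋ = $55,285; SL = ⌊$190,941/8⌋ = $23,867 → take DB $55,285. Book value $165,856.
Year 2: DB = ⌊$165,856 × 200%/8⌋ = $41,464; SL = ⌊$135,656/7⌋ = $19,379 → take DB $41,464. Book value $124,392.
Year 3: DB = ⌊$124,392 × 200%/8⌋ = $31,098; SL = ⌊$94,192/6⌋ = $15,698 → take DB $31,098. Book value $93,294.
Year 4: DB = ⌊$93,294 × 200%/8⌋ = $23,323; SL = ⌊$63,094/5⌋ = $12,618 → take DB $23,323. Book value $69,971.
Year 5: DB = ⌊$69,971 × 200%/8⌋ = $17,492; SL = ⌊$39,771/4⌋ = $9,942 → take DB $17,492. Book value $52,479.

$52,479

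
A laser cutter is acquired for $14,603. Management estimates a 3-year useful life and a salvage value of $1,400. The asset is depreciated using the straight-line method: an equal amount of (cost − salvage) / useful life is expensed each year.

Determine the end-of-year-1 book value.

$10,202

Depreciable base = $14,603 − $1,400 = $13,203.
Annual expense = $13,203 / 3 = $4,401.
End of year 1: book value $10,202.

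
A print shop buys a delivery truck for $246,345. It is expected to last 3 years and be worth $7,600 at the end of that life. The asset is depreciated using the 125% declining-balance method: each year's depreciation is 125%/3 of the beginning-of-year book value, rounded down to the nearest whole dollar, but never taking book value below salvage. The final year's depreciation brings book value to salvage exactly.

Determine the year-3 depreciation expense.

$76,227

Depreciable base = $246,345 − $7,600 = $238,745.
Year 1: ⌊$246,345 × 125%/3⌋ = $102,643. Book value $143,702.
Year 2: ⌊$143,702 × 125%/3⌋ = $59,875. Book value $83,827.
Year 3 (final): $83,827 − $7,600 = $76,227. Book value $7,600.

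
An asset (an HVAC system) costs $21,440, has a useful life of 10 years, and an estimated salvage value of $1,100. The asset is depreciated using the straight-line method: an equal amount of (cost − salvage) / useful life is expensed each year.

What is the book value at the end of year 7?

$7,202

Depreciable base = $21,440 − $1,100 = $20,340.
Annual expense = $20,340 / 10 = $2,034.
End of year 1: book value $19,406.
End of year 2: book value $17,372.
End of year 3: book value $15,338.
End of year 4: book value $13,304.
End of year 5: book value $11,270.
End of year 6: book value $9,236.
End of year 7: book value $7,202.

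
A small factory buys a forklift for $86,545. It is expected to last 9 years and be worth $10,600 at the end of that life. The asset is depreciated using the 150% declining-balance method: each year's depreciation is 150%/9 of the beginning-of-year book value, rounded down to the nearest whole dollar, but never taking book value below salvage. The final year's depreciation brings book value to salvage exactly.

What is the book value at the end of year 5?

$34,782

Depreciable base = $86,545 − $10,600 = $75,945.
Year 1: ⌊$86,545 × 150%/9⌋ = $14,424. Book value $72,121.
Year 2: ⌊$72,121 × 150%/9⌋ = $12,020. Book value $60,101.
Year 3: ⌊$60,101 × 150%/9⌋ = $10,016. Book value $50,085.
Year 4: ⌊$50,085 × 150%/9⌋ = $8,347. Book value $41,738.
Year 5: ⌊$41,738 × 150%/9⌋ = $6,956. Book value $34,782.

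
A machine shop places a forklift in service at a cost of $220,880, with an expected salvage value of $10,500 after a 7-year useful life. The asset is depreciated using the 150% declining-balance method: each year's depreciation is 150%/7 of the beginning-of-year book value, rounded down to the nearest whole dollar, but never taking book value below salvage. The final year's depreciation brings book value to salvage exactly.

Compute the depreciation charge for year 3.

Depreciable base = $220,880 − $10,500 = $210,380.
Year 1: ⌊$220,880 × 150%/7⌋ = $47,331. Book value $173,549.
Year 2: ⌊$173,549 × 150%/7⌋ = $37,189. Book value $136,360.
Year 3: ⌊$136,360 × 150%/7⌋ = $29,220. Book value $107,140.

$29,220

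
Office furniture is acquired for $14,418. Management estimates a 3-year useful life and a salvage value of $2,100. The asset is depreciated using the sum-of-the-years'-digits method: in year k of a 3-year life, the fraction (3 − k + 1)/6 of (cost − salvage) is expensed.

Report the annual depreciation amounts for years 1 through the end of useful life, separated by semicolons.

Depreciable base = $14,418 − $2,100 = $12,318.
Sum of the years' digits = 3+2+1 = 6.
Year 1: $12,318 × 3/6 = $6,159. Book value $8,259.
Year 2: $12,318 × 2/6 = $4,106. Book value $4,153.
Year 3: $12,318 × 1/6 = $2,053. Book value $2,100.

$6,159; $4,106; $2,053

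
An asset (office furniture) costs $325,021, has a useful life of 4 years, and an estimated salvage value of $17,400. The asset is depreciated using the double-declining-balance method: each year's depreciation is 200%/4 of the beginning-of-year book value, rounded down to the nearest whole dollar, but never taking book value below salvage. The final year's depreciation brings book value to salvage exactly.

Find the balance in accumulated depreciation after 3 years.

$284,393

Depreciable base = $325,021 − $17,400 = $307,621.
Year 1: ⌊$325,021 × 200%/4⌋ = $162,510. Book value $162,511.
Year 2: ⌊$162,511 × 200%/4⌋ = $81,255. Book value $81,256.
Year 3: ⌊$81,256 × 200%/4⌋ = $40,628. Book value $40,628.
Accumulated through year 3 = $325,021 − $40,628 = $284,393.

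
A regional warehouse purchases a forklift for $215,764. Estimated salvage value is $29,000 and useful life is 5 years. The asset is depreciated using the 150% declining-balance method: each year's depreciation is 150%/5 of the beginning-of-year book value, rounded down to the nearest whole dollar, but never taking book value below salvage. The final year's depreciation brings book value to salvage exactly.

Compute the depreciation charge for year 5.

$22,806

Depreciable base = $215,764 − $29,000 = $186,764.
Year 1: ⌊$215,764 × 150%/5⌋ = $64,729. Book value $151,035.
Year 2: ⌊$151,035 × 150%/5⌋ = $45,310. Book value $105,725.
Year 3: ⌊$105,725 × 150%/5⌋ = $31,717. Book value $74,008.
Year 4: ⌊$74,008 × 150%/5⌋ = $22,202. Book value $51,806.
Year 5 (final): $51,806 − $29,000 = $22,806. Book value $29,000.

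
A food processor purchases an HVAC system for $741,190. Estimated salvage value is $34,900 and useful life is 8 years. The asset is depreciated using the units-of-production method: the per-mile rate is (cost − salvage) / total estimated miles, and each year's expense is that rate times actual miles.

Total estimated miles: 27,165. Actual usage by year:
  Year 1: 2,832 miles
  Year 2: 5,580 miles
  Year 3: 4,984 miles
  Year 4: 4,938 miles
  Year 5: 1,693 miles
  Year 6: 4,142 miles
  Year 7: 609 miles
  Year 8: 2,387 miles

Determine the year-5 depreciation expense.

$44,018

Depreciable base = $741,190 − $34,900 = $706,290.
Rate = $706,290 / 27,165 miles = $26 per mile.
Year 1: 2,832 × $26 = $73,632. Book value $667,558.
Year 2: 5,580 × $26 = $145,080. Book value $522,478.
Year 3: 4,984 × $26 = $129,584. Book value $392,894.
Year 4: 4,938 × $26 = $128,388. Book value $264,506.
Year 5: 1,693 × $26 = $44,018. Book value $220,488.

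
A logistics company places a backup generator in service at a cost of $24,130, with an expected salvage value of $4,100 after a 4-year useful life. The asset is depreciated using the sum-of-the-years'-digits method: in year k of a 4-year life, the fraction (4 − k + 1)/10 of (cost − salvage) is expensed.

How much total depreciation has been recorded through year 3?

$18,027

Depreciable base = $24,130 − $4,100 = $20,030.
Sum of the years' digits = 4+3+2+1 = 10.
Year 1: $20,030 × 4/10 = $8,012. Book value $16,118.
Year 2: $20,030 × 3/10 = $6,009. Book value $10,109.
Year 3: $20,030 × 2/10 = $4,006. Book value $6,103.
Accumulated through year 3 = $24,130 − $6,103 = $18,027.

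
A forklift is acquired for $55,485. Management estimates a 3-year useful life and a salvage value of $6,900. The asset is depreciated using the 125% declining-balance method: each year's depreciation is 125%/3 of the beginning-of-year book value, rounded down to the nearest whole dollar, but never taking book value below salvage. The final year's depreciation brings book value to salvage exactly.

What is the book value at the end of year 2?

$18,881

Depreciable base = $55,485 − $6,900 = $48,585.
Year 1: ⌊$55,485 × 125%/3⌋ = $23,118. Book value $32,367.
Year 2: ⌊$32,367 × 125%/3⌋ = $13,486. Book value $18,881.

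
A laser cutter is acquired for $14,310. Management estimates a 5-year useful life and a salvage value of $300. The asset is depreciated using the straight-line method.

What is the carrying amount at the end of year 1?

Depreciable base = $14,310 − $300 = $14,010.
Annual expense = $14,010 / 5 = $2,802.
End of year 1: book value $11,508.

$11,508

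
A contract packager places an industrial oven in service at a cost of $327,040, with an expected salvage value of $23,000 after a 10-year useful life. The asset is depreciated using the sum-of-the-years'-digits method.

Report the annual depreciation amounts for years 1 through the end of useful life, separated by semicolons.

$55,280; $49,752; $44,224; $38,696; $33,168; $27,640; $22,112; $16,584; $11,056; $5,528

Depreciable base = $327,040 − $23,000 = $304,040.
Sum of the years' digits = 10+9+8+7+6+5+4+3+2+1 = 55.
Year 1: $304,040 × 10/55 = $55,280. Book value $271,760.
Year 2: $304,040 × 9/55 = $49,752. Book value $222,008.
Year 3: $304,040 × 8/55 = $44,224. Book value $177,784.
Year 4: $304,040 × 7/55 = $38,696. Book value $139,088.
Year 5: $304,040 × 6/55 = $33,168. Book value $105,920.
Year 6: $304,040 × 5/55 = $27,640. Book value $78,280.
Year 7: $304,040 × 4/55 = $22,112. Book value $56,168.
Year 8: $304,040 × 3/55 = $16,584. Book value $39,584.
Year 9: $304,040 × 2/55 = $11,056. Book value $28,528.
Year 10: $304,040 × 1/55 = $5,528. Book value $23,000.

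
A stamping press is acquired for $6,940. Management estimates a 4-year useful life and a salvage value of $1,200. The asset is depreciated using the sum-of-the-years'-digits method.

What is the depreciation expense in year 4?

Depreciable base = $6,940 − $1,200 = $5,740.
Sum of the years' digits = 4+3+2+1 = 10.
Year 1: $5,740 × 4/10 = $2,296. Book value $4,644.
Year 2: $5,740 × 3/10 = $1,722. Book value $2,922.
Year 3: $5,740 × 2/10 = $1,148. Book value $1,774.
Year 4: $5,740 × 1/10 = $574. Book value $1,200.

$574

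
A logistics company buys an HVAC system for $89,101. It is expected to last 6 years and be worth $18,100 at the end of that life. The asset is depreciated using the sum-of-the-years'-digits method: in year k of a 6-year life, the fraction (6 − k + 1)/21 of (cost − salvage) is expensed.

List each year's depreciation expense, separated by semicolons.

Depreciable base = $89,101 − $18,100 = $71,001.
Sum of the years' digits = 6+5+4+3+2+1 = 21.
Year 1: $71,001 × 6/21 = $20,286. Book value $68,815.
Year 2: $71,001 × 5/21 = $16,905. Book value $51,910.
Year 3: $71,001 × 4/21 = $13,524. Book value $38,386.
Year 4: $71,001 × 3/21 = $10,143. Book value $28,243.
Year 5: $71,001 × 2/21 = $6,762. Book value $21,481.
Year 6: $71,001 × 1/21 = $3,381. Book value $18,100.

$20,286; $16,905; $13,524; $10,143; $6,762; $3,381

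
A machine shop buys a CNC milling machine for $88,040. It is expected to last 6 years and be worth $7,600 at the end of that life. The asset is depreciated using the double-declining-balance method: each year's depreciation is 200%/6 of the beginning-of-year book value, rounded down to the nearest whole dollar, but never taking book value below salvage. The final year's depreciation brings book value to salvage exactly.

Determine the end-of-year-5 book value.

Depreciable base = $88,040 − $7,600 = $80,440.
Year 1: ⌊$88,040 × 200%/6⌋ = $29,346. Book value $58,694.
Year 2: ⌊$58,694 × 200%/6⌋ = $19,564. Book value $39,130.
Year 3: ⌊$39,130 × 200%/6⌋ = $13,043. Book value $26,087.
Year 4: ⌊$26,087 × 200%/6⌋ = $8,695. Book value $17,392.
Year 5: ⌊$17,392 × 200%/6⌋ = $5,797. Book value $11,595.

$11,595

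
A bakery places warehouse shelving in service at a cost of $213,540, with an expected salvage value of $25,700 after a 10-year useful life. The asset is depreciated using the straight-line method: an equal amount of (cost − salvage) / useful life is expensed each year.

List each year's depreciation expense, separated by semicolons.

$18,784; $18,784; $18,784; $18,784; $18,784; $18,784; $18,784; $18,784; $18,784; $18,784

Depreciable base = $213,540 − $25,700 = $187,840.
Annual expense = $187,840 / 10 = $18,784.
End of year 1: book value $194,756.
End of year 2: book value $175,972.
End of year 3: book value $157,188.
End of year 4: book value $138,404.
End of year 5: book value $119,620.
End of year 6: book value $100,836.
End of year 7: book value $82,052.
End of year 8: book value $63,268.
End of year 9: book value $44,484.
End of year 10: book value $25,700.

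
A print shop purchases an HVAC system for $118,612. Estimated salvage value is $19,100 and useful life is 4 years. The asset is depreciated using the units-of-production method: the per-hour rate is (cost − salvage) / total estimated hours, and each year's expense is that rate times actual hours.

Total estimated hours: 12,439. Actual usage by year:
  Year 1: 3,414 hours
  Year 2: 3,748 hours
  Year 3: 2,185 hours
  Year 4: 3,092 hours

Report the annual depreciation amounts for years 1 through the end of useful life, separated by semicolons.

Depreciable base = $118,612 − $19,100 = $99,512.
Rate = $99,512 / 12,439 hours = $8 per hour.
Year 1: 3,414 × $8 = $27,312. Book value $91,300.
Year 2: 3,748 × $8 = $29,984. Book value $61,316.
Year 3: 2,185 × $8 = $17,480. Book value $43,836.
Year 4: 3,092 × $8 = $24,736. Book value $19,100.

$27,312; $29,984; $17,480; $24,736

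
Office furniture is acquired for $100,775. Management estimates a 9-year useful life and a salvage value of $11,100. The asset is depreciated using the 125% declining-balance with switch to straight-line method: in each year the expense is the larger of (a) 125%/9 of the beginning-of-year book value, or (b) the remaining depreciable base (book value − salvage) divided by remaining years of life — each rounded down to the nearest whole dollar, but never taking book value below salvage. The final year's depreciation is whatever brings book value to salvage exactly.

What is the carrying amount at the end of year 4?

$55,412

Depreciable base = $100,775 − $11,100 = $89,675.
Year 1: DB = ⌊$100,775 × 125%/9⌋ = $13,996; SL = ⌊$89,675/9⌋ = $9,963 → take DB $13,996. Book value $86,779.
Year 2: DB = ⌊$86,779 × 125%/9⌋ = $12,052; SL = ⌊$75,679/8⌋ = $9,459 → take DB $12,052. Book value $74,727.
Year 3: DB = ⌊$74,727 × 125%/9⌋ = $10,378; SL = ⌊$63,627/7⌋ = $9,089 → take DB $10,378. Book value $64,349.
Year 4: DB = ⌊$64,349 × 125%/9⌋ = $8,937; SL = ⌊$53,249/6⌋ = $8,874 → take DB $8,937. Book value $55,412.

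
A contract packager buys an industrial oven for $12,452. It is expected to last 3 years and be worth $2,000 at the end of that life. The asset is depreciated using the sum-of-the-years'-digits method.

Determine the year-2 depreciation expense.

Depreciable base = $12,452 − $2,000 = $10,452.
Sum of the years' digits = 3+2+1 = 6.
Year 1: $10,452 × 3/6 = $5,226. Book value $7,226.
Year 2: $10,452 × 2/6 = $3,484. Book value $3,742.

$3,484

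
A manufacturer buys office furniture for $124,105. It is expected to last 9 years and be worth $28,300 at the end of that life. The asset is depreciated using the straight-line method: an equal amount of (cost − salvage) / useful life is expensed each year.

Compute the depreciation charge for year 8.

Depreciable base = $124,105 − $28,300 = $95,805.
Annual expense = $95,805 / 9 = $10,645.

$10,645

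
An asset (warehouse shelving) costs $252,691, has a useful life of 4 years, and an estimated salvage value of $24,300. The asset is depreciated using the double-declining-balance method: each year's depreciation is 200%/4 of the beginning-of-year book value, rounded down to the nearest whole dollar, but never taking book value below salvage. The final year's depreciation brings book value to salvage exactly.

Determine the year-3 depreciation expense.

$31,586

Depreciable base = $252,691 − $24,300 = $228,391.
Year 1: ⌊$252,691 × 200%/4⌋ = $126,345. Book value $126,346.
Year 2: ⌊$126,346 × 200%/4⌋ = $63,173. Book value $63,173.
Year 3: ⌊$63,173 × 200%/4⌋ = $31,586. Book value $31,587.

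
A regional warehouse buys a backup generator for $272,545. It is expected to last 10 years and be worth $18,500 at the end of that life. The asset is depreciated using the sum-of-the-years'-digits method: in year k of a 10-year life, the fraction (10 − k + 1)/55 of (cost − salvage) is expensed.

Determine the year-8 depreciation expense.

$13,857

Depreciable base = $272,545 − $18,500 = $254,045.
Sum of the years' digits = 10+9+8+7+6+5+4+3+2+1 = 55.
Year 1: $254,045 × 10/55 = $46,190. Book value $226,355.
Year 2: $254,045 × 9/55 = $41,571. Book value $184,784.
Year 3: $254,045 × 8/55 = $36,952. Book value $147,832.
Year 4: $254,045 × 7/55 = $32,333. Book value $115,499.
Year 5: $254,045 × 6/55 = $27,714. Book value $87,785.
Year 6: $254,045 × 5/55 = $23,095. Book value $64,690.
Year 7: $254,045 × 4/55 = $18,476. Book value $46,214.
Year 8: $254,045 × 3/55 = $13,857. Book value $32,357.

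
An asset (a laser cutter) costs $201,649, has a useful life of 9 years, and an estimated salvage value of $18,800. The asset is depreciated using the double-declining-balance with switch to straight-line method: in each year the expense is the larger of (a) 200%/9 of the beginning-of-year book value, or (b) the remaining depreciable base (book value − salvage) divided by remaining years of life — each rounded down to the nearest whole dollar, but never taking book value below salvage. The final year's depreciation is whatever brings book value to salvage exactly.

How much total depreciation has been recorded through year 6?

$157,007

Depreciable base = $201,649 − $18,800 = $182,849.
Year 1: DB = ⌊$201,649 × 200%/9⌋ = $44,810; SL = ⌊$182,849/9⌋ = $20,316 → take DB $44,810. Book value $156,839.
Year 2: DB = ⌊$156,839 × 200%/9⌋ = $34,853; SL = ⌊$138,039/8⌋ = $17,254 → take DB $34,853. Book value $121,986.
Year 3: DB = ⌊$121,986 × 200%/9⌋ = $27,108; SL = ⌊$103,186/7⌋ = $14,740 → take DB $27,108. Book value $94,878.
Year 4: DB = ⌊$94,878 × 200%/9⌋ = $21,084; SL = ⌊$76,078/6⌋ = $12,679 → take DB $21,084. Book value $73,794.
Year 5: DB = ⌊$73,794 × 200%/9⌋ = $16,398; SL = ⌊$54,994/5⌋ = $10,998 → take DB $16,398. Book value $57,396.
Year 6: DB = ⌊$57,396 × 200%/9⌋ = $12,754; SL = ⌊$38,596/4⌋ = $9,649 → take DB $12,754. Book value $44,642.
Accumulated through year 6 = $201,649 − $44,642 = $157,007.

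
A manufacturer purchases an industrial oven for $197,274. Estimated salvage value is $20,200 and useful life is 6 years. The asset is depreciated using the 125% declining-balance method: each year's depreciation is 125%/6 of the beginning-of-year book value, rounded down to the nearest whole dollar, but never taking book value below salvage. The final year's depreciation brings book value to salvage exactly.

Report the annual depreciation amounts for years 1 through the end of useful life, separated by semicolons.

Depreciable base = $197,274 − $20,200 = $177,074.
Year 1: ⌊$197,274 × 125%/6⌋ = $41,098. Book value $156,176.
Year 2: ⌊$156,176 × 125%/6⌋ = $32,536. Book value $123,640.
Year 3: ⌊$123,640 × 125%/6⌋ = $25,758. Book value $97,882.
Year 4: ⌊$97,882 × 125%/6⌋ = $20,392. Book value $77,490.
Year 5: ⌊$77,490 × 125%/6⌋ = $16,143. Book value $61,347.
Year 6 (final): $61,347 − $20,200 = $41,147. Book value $20,200.

$41,098; $32,536; $25,758; $20,392; $16,143; $41,147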